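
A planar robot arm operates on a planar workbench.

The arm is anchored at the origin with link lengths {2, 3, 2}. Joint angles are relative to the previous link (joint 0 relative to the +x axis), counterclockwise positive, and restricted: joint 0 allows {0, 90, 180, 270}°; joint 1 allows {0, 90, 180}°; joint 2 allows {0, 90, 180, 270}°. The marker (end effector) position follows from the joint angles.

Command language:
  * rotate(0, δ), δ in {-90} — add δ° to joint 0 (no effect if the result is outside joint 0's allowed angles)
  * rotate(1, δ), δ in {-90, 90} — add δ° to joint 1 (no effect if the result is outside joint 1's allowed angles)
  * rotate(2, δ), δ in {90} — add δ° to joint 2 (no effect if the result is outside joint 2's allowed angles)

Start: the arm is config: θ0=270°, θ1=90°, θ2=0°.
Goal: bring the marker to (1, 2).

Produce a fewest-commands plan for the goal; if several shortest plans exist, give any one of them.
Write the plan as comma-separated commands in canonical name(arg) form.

rotate(2, 90), rotate(0, -90), rotate(1, 90)

begin: config: θ0=270°, θ1=90°, θ2=0°
t=1 rotate(2, 90) ⇒ config: θ0=270°, θ1=90°, θ2=90°
t=2 rotate(0, -90) ⇒ config: θ0=180°, θ1=90°, θ2=90°
t=3 rotate(1, 90) ⇒ config: θ0=180°, θ1=180°, θ2=90°
nothing shorter than 3 reaches the goal.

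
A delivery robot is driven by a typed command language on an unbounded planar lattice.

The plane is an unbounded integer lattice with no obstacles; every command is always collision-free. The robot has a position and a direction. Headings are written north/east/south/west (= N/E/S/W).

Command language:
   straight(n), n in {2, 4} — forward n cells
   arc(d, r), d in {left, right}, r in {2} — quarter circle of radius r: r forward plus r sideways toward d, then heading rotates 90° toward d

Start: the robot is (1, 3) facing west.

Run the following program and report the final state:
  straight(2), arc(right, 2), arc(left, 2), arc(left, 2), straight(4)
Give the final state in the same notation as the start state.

begin: (1, 3) facing west
t=1 straight(2) ⇒ (-1, 3) facing west
t=2 arc(right, 2) ⇒ (-3, 5) facing north
t=3 arc(left, 2) ⇒ (-5, 7) facing west
t=4 arc(left, 2) ⇒ (-7, 5) facing south
t=5 straight(4) ⇒ (-7, 1) facing south

(-7, 1) facing south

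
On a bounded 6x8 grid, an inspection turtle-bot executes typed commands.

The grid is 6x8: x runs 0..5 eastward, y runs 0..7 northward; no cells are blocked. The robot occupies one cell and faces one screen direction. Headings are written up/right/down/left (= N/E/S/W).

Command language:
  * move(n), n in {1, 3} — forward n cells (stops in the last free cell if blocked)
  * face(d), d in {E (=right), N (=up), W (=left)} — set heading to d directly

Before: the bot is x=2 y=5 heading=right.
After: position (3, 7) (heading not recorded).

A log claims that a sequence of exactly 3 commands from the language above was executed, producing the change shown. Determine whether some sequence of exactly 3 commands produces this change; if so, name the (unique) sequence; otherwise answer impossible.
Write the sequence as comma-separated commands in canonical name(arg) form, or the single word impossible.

key: order matters: swapping move(1) and move(3) lands elsewhere
begin: x=2 y=5 heading=right
1. move(1) → x=3 y=5 heading=right
2. face(N) → x=3 y=5 heading=up
3. move(3) → x=3 y=7 heading=up
no other 3-command option fits: unique.

move(1), face(N), move(3)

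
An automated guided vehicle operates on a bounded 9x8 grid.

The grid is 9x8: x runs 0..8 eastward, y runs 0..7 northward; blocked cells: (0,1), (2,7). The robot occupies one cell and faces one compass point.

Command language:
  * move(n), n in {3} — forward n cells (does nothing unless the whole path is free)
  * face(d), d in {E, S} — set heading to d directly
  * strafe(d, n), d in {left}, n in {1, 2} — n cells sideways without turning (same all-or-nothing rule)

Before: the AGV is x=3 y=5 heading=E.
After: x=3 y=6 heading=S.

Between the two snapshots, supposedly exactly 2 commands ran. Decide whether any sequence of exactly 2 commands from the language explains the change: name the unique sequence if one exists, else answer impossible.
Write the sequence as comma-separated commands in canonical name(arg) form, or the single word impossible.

strafe(left, 1), face(S)

key: order matters: swapping strafe(left, 1) and face(S) lands elsewhere
t0: x=3 y=5 heading=E
[1] after strafe(left, 1): x=3 y=6 heading=E
[2] after face(S): x=3 y=6 heading=S
uniquely the one of 25 2-step routes that fits.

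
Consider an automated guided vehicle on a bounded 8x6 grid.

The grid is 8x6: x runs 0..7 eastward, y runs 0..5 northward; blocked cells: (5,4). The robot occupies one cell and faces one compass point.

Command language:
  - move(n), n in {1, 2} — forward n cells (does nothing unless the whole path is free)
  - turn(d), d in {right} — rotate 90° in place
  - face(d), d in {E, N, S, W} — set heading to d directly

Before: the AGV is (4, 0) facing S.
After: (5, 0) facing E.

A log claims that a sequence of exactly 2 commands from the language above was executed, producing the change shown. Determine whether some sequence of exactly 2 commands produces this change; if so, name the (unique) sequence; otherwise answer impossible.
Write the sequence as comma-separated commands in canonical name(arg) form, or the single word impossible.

key: cell and facing (now E) both changed — the 2 commands mix motion and turning
from: (4, 0) facing S
t=1 face(E) ⇒ (4, 0) facing E
t=2 move(1) ⇒ (5, 0) facing E
no rival 2-sequence matches.

face(E), move(1)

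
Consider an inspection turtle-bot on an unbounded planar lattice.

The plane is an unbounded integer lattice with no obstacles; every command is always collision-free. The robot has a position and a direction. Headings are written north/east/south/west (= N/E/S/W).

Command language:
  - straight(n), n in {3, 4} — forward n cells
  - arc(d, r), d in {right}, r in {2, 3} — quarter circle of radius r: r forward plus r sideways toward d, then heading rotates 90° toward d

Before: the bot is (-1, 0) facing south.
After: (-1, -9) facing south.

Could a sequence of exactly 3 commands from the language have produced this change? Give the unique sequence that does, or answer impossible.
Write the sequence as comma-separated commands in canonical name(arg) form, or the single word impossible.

key: still facing S at the end — nothing in the sequence rotates
initial: (-1, 0) facing south
t=1 straight(3) ⇒ (-1, -3) facing south
t=2 straight(3) ⇒ (-1, -6) facing south
t=3 straight(3) ⇒ (-1, -9) facing south
all 64 alternatives checked — unique.

straight(3), straight(3), straight(3)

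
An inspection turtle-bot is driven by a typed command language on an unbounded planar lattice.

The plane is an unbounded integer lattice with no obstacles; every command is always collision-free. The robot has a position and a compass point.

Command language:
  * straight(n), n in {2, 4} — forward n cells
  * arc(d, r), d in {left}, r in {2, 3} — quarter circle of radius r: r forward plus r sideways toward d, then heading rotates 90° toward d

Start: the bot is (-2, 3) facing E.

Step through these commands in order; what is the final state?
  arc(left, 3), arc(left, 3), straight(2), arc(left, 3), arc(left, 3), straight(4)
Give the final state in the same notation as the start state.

start: (-2, 3) facing E
step 1 (arc(left, 3)): (1, 6) facing N
step 2 (arc(left, 3)): (-2, 9) facing W
step 3 (straight(2)): (-4, 9) facing W
step 4 (arc(left, 3)): (-7, 6) facing S
step 5 (arc(left, 3)): (-4, 3) facing E
step 6 (straight(4)): (0, 3) facing E

(0, 3) facing E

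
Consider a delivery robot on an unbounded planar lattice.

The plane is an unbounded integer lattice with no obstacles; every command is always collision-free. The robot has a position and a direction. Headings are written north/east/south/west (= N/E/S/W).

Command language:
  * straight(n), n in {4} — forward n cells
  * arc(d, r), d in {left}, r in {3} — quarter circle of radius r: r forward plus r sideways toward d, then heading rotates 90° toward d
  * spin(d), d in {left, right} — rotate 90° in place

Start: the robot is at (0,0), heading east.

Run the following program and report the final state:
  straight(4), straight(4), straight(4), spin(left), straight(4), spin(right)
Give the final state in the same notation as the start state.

at (12,4), heading east

initial: at (0,0), heading east
[1] after straight(4): at (4,0), heading east
[2] after straight(4): at (8,0), heading east
[3] after straight(4): at (12,0), heading east
[4] after spin(left): at (12,0), heading north
[5] after straight(4): at (12,4), heading north
[6] after spin(right): at (12,4), heading east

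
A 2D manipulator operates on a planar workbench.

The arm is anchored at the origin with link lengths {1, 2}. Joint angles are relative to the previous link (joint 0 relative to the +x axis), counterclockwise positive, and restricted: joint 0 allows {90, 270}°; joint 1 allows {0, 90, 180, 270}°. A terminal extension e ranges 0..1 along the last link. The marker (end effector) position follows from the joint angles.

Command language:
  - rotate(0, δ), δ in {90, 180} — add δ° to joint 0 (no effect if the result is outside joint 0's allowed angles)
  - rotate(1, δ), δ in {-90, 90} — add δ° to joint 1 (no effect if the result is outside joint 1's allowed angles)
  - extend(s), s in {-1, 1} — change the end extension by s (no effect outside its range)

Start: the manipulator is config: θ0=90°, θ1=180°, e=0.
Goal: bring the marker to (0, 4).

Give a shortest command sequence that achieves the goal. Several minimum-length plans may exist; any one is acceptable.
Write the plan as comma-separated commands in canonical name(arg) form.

rotate(1, 90), rotate(1, 90), extend(1)

t0: config: θ0=90°, θ1=180°, e=0
t=1 rotate(1, 90) ⇒ config: θ0=90°, θ1=270°, e=0
t=2 rotate(1, 90) ⇒ config: θ0=90°, θ1=0°, e=0
t=3 extend(1) ⇒ config: θ0=90°, θ1=0°, e=1
nothing shorter than 3 reaches the goal.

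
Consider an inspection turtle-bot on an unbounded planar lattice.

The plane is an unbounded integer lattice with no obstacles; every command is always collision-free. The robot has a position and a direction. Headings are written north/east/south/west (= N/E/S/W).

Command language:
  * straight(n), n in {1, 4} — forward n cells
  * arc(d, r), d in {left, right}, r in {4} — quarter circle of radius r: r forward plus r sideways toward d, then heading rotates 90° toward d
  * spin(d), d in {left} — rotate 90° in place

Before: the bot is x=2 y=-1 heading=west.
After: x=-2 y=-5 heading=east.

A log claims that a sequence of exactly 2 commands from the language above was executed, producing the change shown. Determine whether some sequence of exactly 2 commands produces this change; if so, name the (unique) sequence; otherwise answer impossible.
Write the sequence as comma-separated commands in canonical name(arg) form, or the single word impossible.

key: cell and facing (now E) both changed — the 2 commands mix motion and turning
start: x=2 y=-1 heading=west
t=1 arc(left, 4) ⇒ x=-2 y=-5 heading=south
t=2 spin(left) ⇒ x=-2 y=-5 heading=east
no rival 2-sequence matches.

arc(left, 4), spin(left)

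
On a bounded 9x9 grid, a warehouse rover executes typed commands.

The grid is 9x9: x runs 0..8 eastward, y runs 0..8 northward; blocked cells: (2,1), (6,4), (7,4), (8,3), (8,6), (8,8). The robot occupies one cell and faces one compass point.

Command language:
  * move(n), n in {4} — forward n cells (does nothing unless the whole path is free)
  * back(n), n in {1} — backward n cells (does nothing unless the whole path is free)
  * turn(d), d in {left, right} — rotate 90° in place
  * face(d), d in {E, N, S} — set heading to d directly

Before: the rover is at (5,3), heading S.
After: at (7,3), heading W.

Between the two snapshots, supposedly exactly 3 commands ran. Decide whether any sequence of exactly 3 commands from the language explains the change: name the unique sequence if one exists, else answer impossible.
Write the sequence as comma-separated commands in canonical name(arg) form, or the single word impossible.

key: order matters: swapping turn(right) and back(1) lands elsewhere
initial: at (5,3), heading S
1. turn(right) → at (5,3), heading W
2. back(1) → at (6,3), heading W
3. back(1) → at (7,3), heading W
no rival 3-sequence matches.

turn(right), back(1), back(1)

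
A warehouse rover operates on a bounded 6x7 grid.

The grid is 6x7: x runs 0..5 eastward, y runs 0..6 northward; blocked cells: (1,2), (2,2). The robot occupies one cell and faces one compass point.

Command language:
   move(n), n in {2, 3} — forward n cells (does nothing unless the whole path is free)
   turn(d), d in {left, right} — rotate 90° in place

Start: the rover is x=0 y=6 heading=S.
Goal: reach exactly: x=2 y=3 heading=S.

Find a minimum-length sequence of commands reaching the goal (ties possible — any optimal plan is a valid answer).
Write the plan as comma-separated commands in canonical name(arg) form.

t0: x=0 y=6 heading=S
[1] after move(3): x=0 y=3 heading=S
[2] after turn(left): x=0 y=3 heading=E
[3] after move(2): x=2 y=3 heading=E
[4] after turn(right): x=2 y=3 heading=S
nothing shorter than 4 reaches the goal.

move(3), turn(left), move(2), turn(right)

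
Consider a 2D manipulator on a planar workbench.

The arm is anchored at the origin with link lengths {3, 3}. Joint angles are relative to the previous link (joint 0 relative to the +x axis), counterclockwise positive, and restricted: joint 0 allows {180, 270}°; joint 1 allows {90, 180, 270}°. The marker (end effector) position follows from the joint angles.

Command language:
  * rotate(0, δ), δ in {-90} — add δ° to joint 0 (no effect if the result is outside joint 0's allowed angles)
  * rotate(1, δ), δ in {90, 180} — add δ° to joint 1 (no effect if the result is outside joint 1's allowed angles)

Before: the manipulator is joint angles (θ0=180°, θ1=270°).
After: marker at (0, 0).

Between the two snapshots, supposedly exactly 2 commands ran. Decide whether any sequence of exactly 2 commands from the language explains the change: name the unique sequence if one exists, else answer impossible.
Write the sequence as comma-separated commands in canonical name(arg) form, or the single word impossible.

rotate(1, 180), rotate(1, 90)

key: order matters: swapping rotate(1, 180) and rotate(1, 90) lands elsewhere
from: joint angles (θ0=180°, θ1=270°)
step 1 (rotate(1, 180)): joint angles (θ0=180°, θ1=90°)
step 2 (rotate(1, 90)): joint angles (θ0=180°, θ1=180°)
no other 2-command option fits: unique.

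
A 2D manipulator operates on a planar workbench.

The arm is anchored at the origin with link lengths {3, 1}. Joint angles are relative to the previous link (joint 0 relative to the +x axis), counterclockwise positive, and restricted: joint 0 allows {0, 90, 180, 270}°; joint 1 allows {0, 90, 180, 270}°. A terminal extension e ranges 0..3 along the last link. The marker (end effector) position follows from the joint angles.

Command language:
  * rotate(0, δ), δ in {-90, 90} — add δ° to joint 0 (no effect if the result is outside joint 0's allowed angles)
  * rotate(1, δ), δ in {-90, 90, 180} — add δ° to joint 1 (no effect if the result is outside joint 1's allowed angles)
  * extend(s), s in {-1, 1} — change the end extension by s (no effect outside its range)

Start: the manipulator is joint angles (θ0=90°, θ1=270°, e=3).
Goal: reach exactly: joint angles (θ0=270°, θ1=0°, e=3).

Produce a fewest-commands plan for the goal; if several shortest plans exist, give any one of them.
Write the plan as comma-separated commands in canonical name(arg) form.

start: joint angles (θ0=90°, θ1=270°, e=3)
t=1 rotate(0, 90) ⇒ joint angles (θ0=180°, θ1=270°, e=3)
t=2 rotate(0, 90) ⇒ joint angles (θ0=270°, θ1=270°, e=3)
t=3 rotate(1, 90) ⇒ joint angles (θ0=270°, θ1=0°, e=3)
nothing shorter than 3 reaches the goal.

rotate(0, 90), rotate(0, 90), rotate(1, 90)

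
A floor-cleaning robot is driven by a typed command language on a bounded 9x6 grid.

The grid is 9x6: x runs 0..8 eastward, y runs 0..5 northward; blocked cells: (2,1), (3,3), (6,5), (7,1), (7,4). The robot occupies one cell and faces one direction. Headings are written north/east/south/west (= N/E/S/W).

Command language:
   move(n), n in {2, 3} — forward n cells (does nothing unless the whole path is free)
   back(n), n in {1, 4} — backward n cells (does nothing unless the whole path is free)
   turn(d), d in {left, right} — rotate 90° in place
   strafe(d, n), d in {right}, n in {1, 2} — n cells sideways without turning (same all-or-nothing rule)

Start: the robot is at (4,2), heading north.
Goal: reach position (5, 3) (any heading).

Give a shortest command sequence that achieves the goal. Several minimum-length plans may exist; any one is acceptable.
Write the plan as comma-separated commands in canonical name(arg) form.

strafe(right, 1), move(2), back(1)

begin: at (4,2), heading north
[1] after strafe(right, 1): at (5,2), heading north
[2] after move(2): at (5,4), heading north
[3] after back(1): at (5,3), heading north
shorter routes all fall short; 3 is best.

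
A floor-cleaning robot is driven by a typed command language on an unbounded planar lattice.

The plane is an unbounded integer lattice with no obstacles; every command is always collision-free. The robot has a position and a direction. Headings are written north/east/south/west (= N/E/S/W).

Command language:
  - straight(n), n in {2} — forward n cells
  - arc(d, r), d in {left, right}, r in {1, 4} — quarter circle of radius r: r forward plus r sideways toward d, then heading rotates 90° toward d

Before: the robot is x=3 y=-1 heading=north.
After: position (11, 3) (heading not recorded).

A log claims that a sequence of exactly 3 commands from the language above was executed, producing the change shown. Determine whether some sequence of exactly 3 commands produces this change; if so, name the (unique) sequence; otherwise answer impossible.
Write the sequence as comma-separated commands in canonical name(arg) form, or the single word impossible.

arc(right, 4), straight(2), straight(2)

key: running straight(2) before arc(right, 4) would end elsewhere — order is forced
start: x=3 y=-1 heading=north
step 1 (arc(right, 4)): x=7 y=3 heading=east
step 2 (straight(2)): x=9 y=3 heading=east
step 3 (straight(2)): x=11 y=3 heading=east
uniquely the one of 125 3-step routes that fits.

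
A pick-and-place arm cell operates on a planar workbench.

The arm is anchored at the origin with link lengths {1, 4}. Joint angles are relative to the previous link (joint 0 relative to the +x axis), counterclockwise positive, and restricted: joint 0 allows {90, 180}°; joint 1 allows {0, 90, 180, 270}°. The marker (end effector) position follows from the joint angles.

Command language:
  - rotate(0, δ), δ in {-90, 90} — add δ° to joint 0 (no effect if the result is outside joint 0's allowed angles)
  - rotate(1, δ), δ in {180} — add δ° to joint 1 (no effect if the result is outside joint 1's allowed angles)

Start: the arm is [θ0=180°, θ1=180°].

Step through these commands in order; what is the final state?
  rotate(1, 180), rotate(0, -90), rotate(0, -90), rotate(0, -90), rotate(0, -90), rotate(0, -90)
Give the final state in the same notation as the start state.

[θ0=90°, θ1=0°]

begin: [θ0=180°, θ1=180°]
t=1 rotate(1, 180) ⇒ [θ0=180°, θ1=0°]
t=2 rotate(0, -90) ⇒ [θ0=90°, θ1=0°]
t=3 rotate(0, -90) ⇒ [θ0=90°, θ1=0°]
t=4 rotate(0, -90) ⇒ [θ0=90°, θ1=0°]
t=5 rotate(0, -90) ⇒ [θ0=90°, θ1=0°]
t=6 rotate(0, -90) ⇒ [θ0=90°, θ1=0°]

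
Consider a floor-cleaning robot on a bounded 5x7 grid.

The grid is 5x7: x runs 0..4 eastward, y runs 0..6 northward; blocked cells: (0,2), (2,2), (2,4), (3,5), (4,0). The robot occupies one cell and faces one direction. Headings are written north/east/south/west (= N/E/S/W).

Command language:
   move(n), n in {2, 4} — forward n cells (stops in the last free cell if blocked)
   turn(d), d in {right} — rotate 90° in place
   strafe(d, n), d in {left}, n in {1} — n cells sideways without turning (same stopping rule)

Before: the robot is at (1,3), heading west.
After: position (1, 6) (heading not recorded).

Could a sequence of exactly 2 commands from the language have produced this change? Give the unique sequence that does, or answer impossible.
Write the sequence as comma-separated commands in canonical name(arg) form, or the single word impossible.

turn(right), move(4)

key: order matters: swapping turn(right) and move(4) lands elsewhere
initial: at (1,3), heading west
t=1 turn(right) ⇒ at (1,3), heading north
t=2 move(4) ⇒ at (1,6), heading north
no rival 2-sequence matches.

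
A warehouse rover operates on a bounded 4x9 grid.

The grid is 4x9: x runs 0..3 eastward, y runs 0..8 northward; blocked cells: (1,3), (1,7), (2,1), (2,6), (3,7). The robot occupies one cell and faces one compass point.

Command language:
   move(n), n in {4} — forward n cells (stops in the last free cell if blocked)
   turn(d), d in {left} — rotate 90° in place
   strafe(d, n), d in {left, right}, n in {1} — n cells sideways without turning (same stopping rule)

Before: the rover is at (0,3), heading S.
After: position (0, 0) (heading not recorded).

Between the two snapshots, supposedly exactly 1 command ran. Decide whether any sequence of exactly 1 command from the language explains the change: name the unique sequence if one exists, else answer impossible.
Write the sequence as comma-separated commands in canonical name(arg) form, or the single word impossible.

move(4)

key: move(4) runs into the grid edge before its full distance
t0: at (0,3), heading S
step 1 (move(4)): at (0,0), heading S
no other 1-command option fits: unique.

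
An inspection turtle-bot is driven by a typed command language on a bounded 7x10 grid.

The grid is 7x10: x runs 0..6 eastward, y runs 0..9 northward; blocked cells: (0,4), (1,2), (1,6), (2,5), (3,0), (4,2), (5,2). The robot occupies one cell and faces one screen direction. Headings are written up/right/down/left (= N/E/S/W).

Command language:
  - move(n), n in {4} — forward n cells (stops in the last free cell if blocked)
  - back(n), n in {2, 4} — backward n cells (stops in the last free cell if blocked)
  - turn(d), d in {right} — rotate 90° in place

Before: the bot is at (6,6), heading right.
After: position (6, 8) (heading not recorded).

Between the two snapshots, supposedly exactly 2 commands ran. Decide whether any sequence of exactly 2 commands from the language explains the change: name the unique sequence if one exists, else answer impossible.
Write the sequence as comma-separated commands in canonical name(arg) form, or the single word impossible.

turn(right), back(2)

key: running back(2) before turn(right) would end elsewhere — order is forced
start: at (6,6), heading right
1. turn(right) → at (6,6), heading down
2. back(2) → at (6,8), heading down
uniquely the one of 16 2-step routes that fits.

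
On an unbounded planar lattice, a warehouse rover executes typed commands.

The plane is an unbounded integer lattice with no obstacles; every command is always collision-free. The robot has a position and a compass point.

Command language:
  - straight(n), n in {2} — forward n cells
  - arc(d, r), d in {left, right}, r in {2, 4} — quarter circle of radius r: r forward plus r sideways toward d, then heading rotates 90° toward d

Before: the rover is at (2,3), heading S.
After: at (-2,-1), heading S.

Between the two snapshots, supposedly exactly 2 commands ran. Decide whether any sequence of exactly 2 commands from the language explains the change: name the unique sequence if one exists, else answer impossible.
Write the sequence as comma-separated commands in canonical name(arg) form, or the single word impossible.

arc(right, 2), arc(left, 2)

key: still facing S at the end — net rotation zero over 2 steps
begin: at (2,3), heading S
1. arc(right, 2) → at (0,1), heading W
2. arc(left, 2) → at (-2,-1), heading S
all 25 alternatives checked — unique.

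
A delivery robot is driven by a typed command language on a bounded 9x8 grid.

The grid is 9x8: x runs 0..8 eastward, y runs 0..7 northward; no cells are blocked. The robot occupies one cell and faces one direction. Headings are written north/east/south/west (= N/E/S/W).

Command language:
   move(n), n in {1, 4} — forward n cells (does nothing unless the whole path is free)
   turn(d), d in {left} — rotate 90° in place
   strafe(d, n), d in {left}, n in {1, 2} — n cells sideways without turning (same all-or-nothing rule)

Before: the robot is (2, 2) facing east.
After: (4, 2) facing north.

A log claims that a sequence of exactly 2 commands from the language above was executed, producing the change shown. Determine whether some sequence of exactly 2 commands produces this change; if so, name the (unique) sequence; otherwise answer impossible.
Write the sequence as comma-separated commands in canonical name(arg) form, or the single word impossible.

all 25 sequences checked — none match.

impossible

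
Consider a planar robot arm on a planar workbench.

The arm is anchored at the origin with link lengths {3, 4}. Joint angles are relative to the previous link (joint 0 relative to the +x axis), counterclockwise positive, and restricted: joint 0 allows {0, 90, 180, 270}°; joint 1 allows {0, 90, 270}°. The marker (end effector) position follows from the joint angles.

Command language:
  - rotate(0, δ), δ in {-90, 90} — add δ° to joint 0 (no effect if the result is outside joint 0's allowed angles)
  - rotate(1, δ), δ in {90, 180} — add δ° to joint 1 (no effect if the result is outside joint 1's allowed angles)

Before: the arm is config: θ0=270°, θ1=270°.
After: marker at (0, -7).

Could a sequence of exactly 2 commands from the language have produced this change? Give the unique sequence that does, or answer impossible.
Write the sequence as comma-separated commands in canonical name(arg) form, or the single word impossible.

key: running rotate(1, 180) before rotate(1, 90) would end elsewhere — order is forced
from: config: θ0=270°, θ1=270°
[1] after rotate(1, 90): config: θ0=270°, θ1=0°
[2] after rotate(1, 180): config: θ0=270°, θ1=0°
uniquely the one of 16 2-step routes that fits.

rotate(1, 90), rotate(1, 180)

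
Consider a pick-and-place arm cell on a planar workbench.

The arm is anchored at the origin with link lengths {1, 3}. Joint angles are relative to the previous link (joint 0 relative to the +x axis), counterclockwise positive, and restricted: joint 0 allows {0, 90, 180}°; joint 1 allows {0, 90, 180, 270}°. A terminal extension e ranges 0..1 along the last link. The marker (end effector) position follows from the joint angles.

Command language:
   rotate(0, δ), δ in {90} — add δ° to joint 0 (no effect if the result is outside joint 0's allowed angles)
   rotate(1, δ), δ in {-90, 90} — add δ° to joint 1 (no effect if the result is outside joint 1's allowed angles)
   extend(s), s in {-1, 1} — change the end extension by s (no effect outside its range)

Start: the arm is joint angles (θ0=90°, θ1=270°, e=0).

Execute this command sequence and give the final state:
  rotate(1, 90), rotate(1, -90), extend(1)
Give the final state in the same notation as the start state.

joint angles (θ0=90°, θ1=270°, e=1)

start: joint angles (θ0=90°, θ1=270°, e=0)
[1] after rotate(1, 90): joint angles (θ0=90°, θ1=0°, e=0)
[2] after rotate(1, -90): joint angles (θ0=90°, θ1=270°, e=0)
[3] after extend(1): joint angles (θ0=90°, θ1=270°, e=1)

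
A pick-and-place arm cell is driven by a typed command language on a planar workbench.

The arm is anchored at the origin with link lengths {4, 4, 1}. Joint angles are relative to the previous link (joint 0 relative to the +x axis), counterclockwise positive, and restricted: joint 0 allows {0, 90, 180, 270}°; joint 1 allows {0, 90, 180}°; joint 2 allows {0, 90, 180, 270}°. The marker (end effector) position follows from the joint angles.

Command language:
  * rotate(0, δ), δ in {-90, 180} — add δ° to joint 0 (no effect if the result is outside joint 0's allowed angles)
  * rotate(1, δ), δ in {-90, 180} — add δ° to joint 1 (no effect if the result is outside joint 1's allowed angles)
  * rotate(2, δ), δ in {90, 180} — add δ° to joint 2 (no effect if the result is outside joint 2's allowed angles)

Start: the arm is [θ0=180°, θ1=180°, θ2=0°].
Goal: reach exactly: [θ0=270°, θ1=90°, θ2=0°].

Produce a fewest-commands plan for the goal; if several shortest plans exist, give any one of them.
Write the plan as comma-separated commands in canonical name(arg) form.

t0: [θ0=180°, θ1=180°, θ2=0°]
[1] after rotate(1, -90): [θ0=180°, θ1=90°, θ2=0°]
[2] after rotate(0, -90): [θ0=90°, θ1=90°, θ2=0°]
[3] after rotate(0, 180): [θ0=270°, θ1=90°, θ2=0°]
no 2-step plan works, so 3 is optimal.

rotate(1, -90), rotate(0, -90), rotate(0, 180)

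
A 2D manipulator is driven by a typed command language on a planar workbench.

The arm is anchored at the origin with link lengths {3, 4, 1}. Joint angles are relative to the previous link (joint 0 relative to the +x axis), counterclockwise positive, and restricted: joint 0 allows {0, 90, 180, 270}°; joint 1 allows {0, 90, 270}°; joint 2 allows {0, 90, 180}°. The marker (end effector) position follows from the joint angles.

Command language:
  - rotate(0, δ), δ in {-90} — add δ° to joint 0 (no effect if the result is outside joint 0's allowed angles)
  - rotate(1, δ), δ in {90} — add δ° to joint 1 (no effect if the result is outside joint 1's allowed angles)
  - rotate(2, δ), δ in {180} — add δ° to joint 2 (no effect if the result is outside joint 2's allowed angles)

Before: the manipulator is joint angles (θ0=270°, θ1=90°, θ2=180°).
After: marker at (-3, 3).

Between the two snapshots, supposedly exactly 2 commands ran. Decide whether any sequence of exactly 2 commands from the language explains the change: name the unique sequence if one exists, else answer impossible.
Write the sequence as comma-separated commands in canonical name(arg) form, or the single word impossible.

start: joint angles (θ0=270°, θ1=90°, θ2=180°)
1. rotate(0, -90) → joint angles (θ0=180°, θ1=90°, θ2=180°)
2. rotate(0, -90) → joint angles (θ0=90°, θ1=90°, θ2=180°)
uniquely the one of 9 2-step routes that fits.

rotate(0, -90), rotate(0, -90)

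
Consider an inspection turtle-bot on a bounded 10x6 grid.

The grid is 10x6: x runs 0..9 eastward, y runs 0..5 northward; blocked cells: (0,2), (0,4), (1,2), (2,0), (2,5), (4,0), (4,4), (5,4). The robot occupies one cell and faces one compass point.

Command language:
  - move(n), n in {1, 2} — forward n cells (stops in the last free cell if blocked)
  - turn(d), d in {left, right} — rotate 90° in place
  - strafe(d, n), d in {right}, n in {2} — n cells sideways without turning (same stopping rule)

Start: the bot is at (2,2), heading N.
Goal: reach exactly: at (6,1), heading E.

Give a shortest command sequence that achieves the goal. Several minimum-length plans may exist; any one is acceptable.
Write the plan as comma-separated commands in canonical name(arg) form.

initial: at (2,2), heading N
step 1 (turn(right)): at (2,2), heading E
step 2 (strafe(right, 2)): at (2,1), heading E
step 3 (move(2)): at (4,1), heading E
step 4 (move(2)): at (6,1), heading E
no 3-step plan works, so 4 is optimal.

turn(right), strafe(right, 2), move(2), move(2)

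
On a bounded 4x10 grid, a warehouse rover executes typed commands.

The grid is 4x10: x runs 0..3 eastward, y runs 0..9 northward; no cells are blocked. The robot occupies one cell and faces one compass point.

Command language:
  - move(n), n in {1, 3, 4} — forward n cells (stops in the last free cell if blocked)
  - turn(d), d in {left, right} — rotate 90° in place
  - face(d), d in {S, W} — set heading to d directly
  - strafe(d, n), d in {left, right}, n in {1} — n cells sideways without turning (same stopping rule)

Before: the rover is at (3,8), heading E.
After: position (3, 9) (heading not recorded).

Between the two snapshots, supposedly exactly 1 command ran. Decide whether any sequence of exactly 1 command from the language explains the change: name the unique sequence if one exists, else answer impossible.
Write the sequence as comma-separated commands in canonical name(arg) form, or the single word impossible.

strafe(left, 1)

initial: at (3,8), heading E
1. strafe(left, 1) → at (3,9), heading E
no rival 1-sequence matches.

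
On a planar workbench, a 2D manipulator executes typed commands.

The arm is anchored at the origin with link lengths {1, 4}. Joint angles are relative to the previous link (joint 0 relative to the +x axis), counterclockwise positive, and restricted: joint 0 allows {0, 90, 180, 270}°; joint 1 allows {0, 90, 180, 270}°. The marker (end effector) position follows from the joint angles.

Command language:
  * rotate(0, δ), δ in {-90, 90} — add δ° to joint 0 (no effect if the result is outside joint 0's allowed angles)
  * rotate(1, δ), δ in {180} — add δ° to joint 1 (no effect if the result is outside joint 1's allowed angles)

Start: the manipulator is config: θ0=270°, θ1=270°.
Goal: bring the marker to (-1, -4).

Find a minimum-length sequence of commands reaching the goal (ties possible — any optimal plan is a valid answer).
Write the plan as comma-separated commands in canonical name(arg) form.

rotate(0, -90), rotate(1, 180)

from: config: θ0=270°, θ1=270°
[1] after rotate(0, -90): config: θ0=180°, θ1=270°
[2] after rotate(1, 180): config: θ0=180°, θ1=90°
no 1-step plan works, so 2 is optimal.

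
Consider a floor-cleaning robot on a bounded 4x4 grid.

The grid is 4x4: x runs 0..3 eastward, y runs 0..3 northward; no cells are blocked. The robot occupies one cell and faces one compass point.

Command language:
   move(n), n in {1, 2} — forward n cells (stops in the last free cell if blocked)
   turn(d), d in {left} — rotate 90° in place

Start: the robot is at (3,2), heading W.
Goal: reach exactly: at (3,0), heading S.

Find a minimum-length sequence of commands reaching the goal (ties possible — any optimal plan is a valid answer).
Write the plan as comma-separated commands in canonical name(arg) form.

from: at (3,2), heading W
t=1 turn(left) ⇒ at (3,2), heading S
t=2 move(2) ⇒ at (3,0), heading S
no 1-step plan works, so 2 is optimal.

turn(left), move(2)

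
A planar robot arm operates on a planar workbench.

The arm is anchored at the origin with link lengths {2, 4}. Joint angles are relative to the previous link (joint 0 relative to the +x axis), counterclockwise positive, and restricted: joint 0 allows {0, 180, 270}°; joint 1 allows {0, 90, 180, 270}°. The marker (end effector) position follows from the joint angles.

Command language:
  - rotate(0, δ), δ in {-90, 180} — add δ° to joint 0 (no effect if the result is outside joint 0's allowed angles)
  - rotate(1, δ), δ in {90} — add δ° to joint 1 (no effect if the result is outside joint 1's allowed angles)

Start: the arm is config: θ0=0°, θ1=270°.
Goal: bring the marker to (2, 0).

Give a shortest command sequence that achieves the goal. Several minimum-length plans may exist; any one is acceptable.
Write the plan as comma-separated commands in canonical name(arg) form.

rotate(0, 180), rotate(1, 90), rotate(1, 90), rotate(1, 90)

t0: config: θ0=0°, θ1=270°
[1] after rotate(0, 180): config: θ0=180°, θ1=270°
[2] after rotate(1, 90): config: θ0=180°, θ1=0°
[3] after rotate(1, 90): config: θ0=180°, θ1=90°
[4] after rotate(1, 90): config: θ0=180°, θ1=180°
no 3-step plan works, so 4 is optimal.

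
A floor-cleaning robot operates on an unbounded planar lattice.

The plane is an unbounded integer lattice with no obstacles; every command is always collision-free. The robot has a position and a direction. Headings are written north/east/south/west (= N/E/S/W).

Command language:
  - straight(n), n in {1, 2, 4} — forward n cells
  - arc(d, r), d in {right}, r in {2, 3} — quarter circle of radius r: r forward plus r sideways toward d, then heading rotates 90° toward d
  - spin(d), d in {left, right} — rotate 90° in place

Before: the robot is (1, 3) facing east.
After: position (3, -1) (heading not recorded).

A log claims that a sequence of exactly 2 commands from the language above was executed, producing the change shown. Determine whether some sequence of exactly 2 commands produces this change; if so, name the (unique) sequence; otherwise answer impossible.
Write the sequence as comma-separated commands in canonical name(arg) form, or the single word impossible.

arc(right, 2), straight(2)

key: order matters: swapping arc(right, 2) and straight(2) lands elsewhere
from: (1, 3) facing east
t=1 arc(right, 2) ⇒ (3, 1) facing south
t=2 straight(2) ⇒ (3, -1) facing south
no other 2-command option fits: unique.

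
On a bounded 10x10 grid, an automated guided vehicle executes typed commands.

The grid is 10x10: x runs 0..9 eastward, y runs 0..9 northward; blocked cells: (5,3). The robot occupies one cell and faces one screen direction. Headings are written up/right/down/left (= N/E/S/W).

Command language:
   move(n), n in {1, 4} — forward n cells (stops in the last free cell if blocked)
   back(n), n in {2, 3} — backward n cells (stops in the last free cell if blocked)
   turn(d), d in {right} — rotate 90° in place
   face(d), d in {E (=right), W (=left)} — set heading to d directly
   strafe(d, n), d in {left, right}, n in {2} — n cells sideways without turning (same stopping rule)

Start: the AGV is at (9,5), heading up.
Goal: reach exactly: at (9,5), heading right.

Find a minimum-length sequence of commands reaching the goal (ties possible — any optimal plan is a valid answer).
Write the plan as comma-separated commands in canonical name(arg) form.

t0: at (9,5), heading up
[1] after face(E): at (9,5), heading right
no 0-step plan works, so 1 is optimal.

face(E)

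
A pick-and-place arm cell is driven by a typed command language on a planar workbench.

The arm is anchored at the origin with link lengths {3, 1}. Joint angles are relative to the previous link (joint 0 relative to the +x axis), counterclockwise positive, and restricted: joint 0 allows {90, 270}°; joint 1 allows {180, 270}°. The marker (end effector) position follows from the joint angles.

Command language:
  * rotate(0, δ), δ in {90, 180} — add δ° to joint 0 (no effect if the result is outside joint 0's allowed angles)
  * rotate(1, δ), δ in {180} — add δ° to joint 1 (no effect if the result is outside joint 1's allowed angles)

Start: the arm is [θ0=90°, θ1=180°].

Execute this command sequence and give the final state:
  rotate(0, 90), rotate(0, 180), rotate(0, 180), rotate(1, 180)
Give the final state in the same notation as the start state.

begin: [θ0=90°, θ1=180°]
1. rotate(0, 90) → [θ0=90°, θ1=180°]
2. rotate(0, 180) → [θ0=270°, θ1=180°]
3. rotate(0, 180) → [θ0=90°, θ1=180°]
4. rotate(1, 180) → [θ0=90°, θ1=180°]

[θ0=90°, θ1=180°]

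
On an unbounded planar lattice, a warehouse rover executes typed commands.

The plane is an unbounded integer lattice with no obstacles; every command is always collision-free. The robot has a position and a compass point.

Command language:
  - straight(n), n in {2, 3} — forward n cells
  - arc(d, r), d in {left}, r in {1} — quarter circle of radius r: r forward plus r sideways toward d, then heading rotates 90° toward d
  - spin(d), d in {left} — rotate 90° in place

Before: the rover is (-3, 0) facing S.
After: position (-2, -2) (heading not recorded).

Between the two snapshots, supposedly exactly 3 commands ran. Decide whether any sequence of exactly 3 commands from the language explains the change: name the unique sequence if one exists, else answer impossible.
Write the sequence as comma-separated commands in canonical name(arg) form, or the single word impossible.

key: order matters: swapping straight(3) and arc(left, 1) lands elsewhere
start: (-3, 0) facing S
t=1 straight(3) ⇒ (-3, -3) facing S
t=2 spin(left) ⇒ (-3, -3) facing E
t=3 arc(left, 1) ⇒ (-2, -2) facing N
all 64 alternatives checked — unique.

straight(3), spin(left), arc(left, 1)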